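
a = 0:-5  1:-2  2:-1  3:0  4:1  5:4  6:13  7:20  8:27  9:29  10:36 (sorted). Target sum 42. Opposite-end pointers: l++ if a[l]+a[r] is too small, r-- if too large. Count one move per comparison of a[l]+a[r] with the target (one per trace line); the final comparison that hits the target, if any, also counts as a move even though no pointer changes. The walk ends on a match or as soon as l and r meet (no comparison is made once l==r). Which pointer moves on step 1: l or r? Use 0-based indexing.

l

l=0 r=10: -5+36=31 <42, l++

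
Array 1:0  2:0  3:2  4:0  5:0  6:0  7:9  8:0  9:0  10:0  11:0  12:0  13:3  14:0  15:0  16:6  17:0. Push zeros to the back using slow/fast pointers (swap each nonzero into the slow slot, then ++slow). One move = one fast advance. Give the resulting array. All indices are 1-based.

[2, 9, 3, 6, 0, 0, 0, 0, 0, 0, 0, 0, 0, 0, 0, 0, 0]

slow=1 fast=1: a[fast]=0, fast++
slow=1 fast=2: a[fast]=0, fast++
slow=1 fast=3: a[fast]=2≠0 swap→a[1]=2, slow++,fast++
slow=2 fast=4: a[fast]=0, fast++
slow=2 fast=5: a[fast]=0, fast++
slow=2 fast=6: a[fast]=0, fast++
slow=2 fast=7: a[fast]=9≠0 swap→a[2]=9, slow++,fast++
slow=3 fast=8: a[fast]=0, fast++
slow=3 fast=9: a[fast]=0, fast++
slow=3 fast=10: a[fast]=0, fast++
slow=3 fast=11: a[fast]=0, fast++
slow=3 fast=12: a[fast]=0, fast++
slow=3 fast=13: a[fast]=3≠0 swap→a[3]=3, slow++,fast++
slow=4 fast=14: a[fast]=0, fast++
slow=4 fast=15: a[fast]=0, fast++
slow=4 fast=16: a[fast]=6≠0 swap→a[4]=6, slow++,fast++
slow=5 fast=17: a[fast]=0, fast++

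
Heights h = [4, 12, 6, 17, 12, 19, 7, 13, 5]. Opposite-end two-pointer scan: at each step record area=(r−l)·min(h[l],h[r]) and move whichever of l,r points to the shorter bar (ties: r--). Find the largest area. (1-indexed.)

l=1 r=9: min(4,5)*8=32 best=32 *, l++
l=2 r=9: min(12,5)*7=35 best=35 *, r--
l=2 r=8: min(12,13)*6=72 best=72 *, l++
l=3 r=8: min(6,13)*5=30 best=72, l++
l=4 r=8: min(17,13)*4=52 best=72, r--
l=4 r=7: min(17,7)*3=21 best=72, r--
l=4 r=6: min(17,19)*2=34 best=72, l++
l=5 r=6: min(12,19)*1=12 best=72, l++

max area = 72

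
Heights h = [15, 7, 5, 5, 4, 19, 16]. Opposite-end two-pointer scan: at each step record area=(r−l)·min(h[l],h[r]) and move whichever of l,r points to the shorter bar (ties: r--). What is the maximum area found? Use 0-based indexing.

max area = 90

[0,6] min(15,16)*6=90 best=90 * → l++
[1,6] min(7,16)*5=35 best=90 → l++
[2,6] min(5,16)*4=20 best=90 → l++
[3,6] min(5,16)*3=15 best=90 → l++
[4,6] min(4,16)*2=8 best=90 → l++
[5,6] min(19,16)*1=16 best=90 → r--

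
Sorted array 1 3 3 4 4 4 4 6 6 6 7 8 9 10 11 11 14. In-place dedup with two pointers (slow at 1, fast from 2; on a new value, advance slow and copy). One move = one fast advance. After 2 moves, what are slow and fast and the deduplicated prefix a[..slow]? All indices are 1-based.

slow=1 fast=2: a[fast]=3≠a[slow]=1 write a[2]=3, slow++,fast++
slow=2 fast=3: a[fast]=3=a[slow] dup, fast++

slow=2, fast=4, prefix=[1, 3]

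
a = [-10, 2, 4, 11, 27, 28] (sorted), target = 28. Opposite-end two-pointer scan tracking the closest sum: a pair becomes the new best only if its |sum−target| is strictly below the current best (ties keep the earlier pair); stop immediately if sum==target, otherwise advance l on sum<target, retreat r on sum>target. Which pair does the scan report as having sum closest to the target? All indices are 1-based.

pair (2, 27) with sum 29 (|Δ|=1)

l=1 r=6: -10+28=18 d=10 *, l++
l=2 r=6: 2+28=30 d=2 *, r--
l=2 r=5: 2+27=29 d=1 *, r--
l=2 r=4: 2+11=13 d=15, l++
l=3 r=4: 4+11=15 d=13, l++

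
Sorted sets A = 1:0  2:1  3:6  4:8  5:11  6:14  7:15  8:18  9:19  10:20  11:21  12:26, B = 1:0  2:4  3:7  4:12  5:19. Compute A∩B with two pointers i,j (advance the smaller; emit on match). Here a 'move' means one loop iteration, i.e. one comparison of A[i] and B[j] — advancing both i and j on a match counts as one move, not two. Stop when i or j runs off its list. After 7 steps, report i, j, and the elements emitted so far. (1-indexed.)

i=6, j=4, emitted=[0]

i=1 j=1: 0==0 emit, i++,j++
i=2 j=2: 1<4, i++
i=3 j=2: 6>4, j++
i=3 j=3: 6<7, i++
i=4 j=3: 8>7, j++
i=4 j=4: 8<12, i++
i=5 j=4: 11<12, i++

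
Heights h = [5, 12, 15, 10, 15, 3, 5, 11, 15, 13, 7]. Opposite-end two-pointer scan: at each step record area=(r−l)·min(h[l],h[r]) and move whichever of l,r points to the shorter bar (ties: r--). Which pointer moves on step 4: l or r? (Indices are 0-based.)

r

l=0 r=10: min(5,7)*10=50 best=50 *, l++
l=1 r=10: min(12,7)*9=63 best=63 *, r--
l=1 r=9: min(12,13)*8=96 best=96 *, l++
l=2 r=9: min(15,13)*7=91 best=96, r--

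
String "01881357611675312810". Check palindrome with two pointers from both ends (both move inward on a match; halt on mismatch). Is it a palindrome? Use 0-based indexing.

[0,19] '0'=='0' → l++,r--
[1,18] '1'=='1' → l++,r--
[2,17] '8'=='8' → l++,r--
[3,16] '8'!='2' → stop

not a palindrome (mismatch at 3,16)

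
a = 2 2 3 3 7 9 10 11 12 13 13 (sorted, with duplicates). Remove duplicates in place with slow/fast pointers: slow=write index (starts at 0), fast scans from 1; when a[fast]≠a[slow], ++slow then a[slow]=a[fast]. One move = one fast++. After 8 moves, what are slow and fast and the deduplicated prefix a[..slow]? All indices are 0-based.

slow=6, fast=9, prefix=[2, 3, 7, 9, 10, 11, 12]

(s=0,f=1) a[fast]=2=a[slow] dup → fast++
(s=0,f=2) a[fast]=3≠a[slow]=2 write a[1]=3 → slow++,fast++
(s=1,f=3) a[fast]=3=a[slow] dup → fast++
(s=1,f=4) a[fast]=7≠a[slow]=3 write a[2]=7 → slow++,fast++
(s=2,f=5) a[fast]=9≠a[slow]=7 write a[3]=9 → slow++,fast++
(s=3,f=6) a[fast]=10≠a[slow]=9 write a[4]=10 → slow++,fast++
(s=4,f=7) a[fast]=11≠a[slow]=10 write a[5]=11 → slow++,fast++
(s=5,f=8) a[fast]=12≠a[slow]=11 write a[6]=12 → slow++,fast++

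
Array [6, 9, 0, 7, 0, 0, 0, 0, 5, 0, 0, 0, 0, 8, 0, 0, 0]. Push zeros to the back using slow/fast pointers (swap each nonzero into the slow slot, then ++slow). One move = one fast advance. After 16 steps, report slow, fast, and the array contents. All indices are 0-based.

slow=5, fast=16, a=[6, 9, 7, 5, 8, 0, 0, 0, 0, 0, 0, 0, 0, 0, 0, 0, 0]

slow=0 fast=0: a[fast]=6≠0 swap→a[0]=6, slow++,fast++
slow=1 fast=1: a[fast]=9≠0 swap→a[1]=9, slow++,fast++
slow=2 fast=2: a[fast]=0, fast++
slow=2 fast=3: a[fast]=7≠0 swap→a[2]=7, slow++,fast++
slow=3 fast=4: a[fast]=0, fast++
slow=3 fast=5: a[fast]=0, fast++
slow=3 fast=6: a[fast]=0, fast++
slow=3 fast=7: a[fast]=0, fast++
slow=3 fast=8: a[fast]=5≠0 swap→a[3]=5, slow++,fast++
slow=4 fast=9: a[fast]=0, fast++
slow=4 fast=10: a[fast]=0, fast++
slow=4 fast=11: a[fast]=0, fast++
slow=4 fast=12: a[fast]=0, fast++
slow=4 fast=13: a[fast]=8≠0 swap→a[4]=8, slow++,fast++
slow=5 fast=14: a[fast]=0, fast++
slow=5 fast=15: a[fast]=0, fast++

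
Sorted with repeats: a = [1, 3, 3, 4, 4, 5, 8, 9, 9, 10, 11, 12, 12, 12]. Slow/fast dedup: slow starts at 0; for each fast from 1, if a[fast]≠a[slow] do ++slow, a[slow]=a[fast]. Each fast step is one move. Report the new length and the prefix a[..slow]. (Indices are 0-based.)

(s=0,f=1) a[fast]=3≠a[slow]=1 write a[1]=3 → slow++,fast++
(s=1,f=2) a[fast]=3=a[slow] dup → fast++
(s=1,f=3) a[fast]=4≠a[slow]=3 write a[2]=4 → slow++,fast++
(s=2,f=4) a[fast]=4=a[slow] dup → fast++
(s=2,f=5) a[fast]=5≠a[slow]=4 write a[3]=5 → slow++,fast++
(s=3,f=6) a[fast]=8≠a[slow]=5 write a[4]=8 → slow++,fast++
(s=4,f=7) a[fast]=9≠a[slow]=8 write a[5]=9 → slow++,fast++
(s=5,f=8) a[fast]=9=a[slow] dup → fast++
(s=5,f=9) a[fast]=10≠a[slow]=9 write a[6]=10 → slow++,fast++
(s=6,f=10) a[fast]=11≠a[slow]=10 write a[7]=11 → slow++,fast++
(s=7,f=11) a[fast]=12≠a[slow]=11 write a[8]=12 → slow++,fast++
(s=8,f=12) a[fast]=12=a[slow] dup → fast++
(s=8,f=13) a[fast]=12=a[slow] dup → fast++

length 9; prefix = [1, 3, 4, 5, 8, 9, 10, 11, 12]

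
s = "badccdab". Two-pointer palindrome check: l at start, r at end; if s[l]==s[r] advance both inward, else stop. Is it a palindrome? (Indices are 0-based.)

palindrome

l=0 r=7: 'b'=='b', l++,r--
l=1 r=6: 'a'=='a', l++,r--
l=2 r=5: 'd'=='d', l++,r--
l=3 r=4: 'c'=='c', l++,r--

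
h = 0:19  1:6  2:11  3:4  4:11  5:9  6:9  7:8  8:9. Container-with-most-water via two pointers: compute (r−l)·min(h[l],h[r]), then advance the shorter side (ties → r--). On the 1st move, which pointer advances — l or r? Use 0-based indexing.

[0,8] min(19,9)*8=72 best=72 * → r--

r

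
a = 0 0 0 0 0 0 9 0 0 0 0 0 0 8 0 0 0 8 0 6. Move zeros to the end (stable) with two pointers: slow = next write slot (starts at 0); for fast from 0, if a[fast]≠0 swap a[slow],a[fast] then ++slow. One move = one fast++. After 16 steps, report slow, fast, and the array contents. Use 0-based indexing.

slow=0 fast=0: a[fast]=0, fast++
slow=0 fast=1: a[fast]=0, fast++
slow=0 fast=2: a[fast]=0, fast++
slow=0 fast=3: a[fast]=0, fast++
slow=0 fast=4: a[fast]=0, fast++
slow=0 fast=5: a[fast]=0, fast++
slow=0 fast=6: a[fast]=9≠0 swap→a[0]=9, slow++,fast++
slow=1 fast=7: a[fast]=0, fast++
slow=1 fast=8: a[fast]=0, fast++
slow=1 fast=9: a[fast]=0, fast++
slow=1 fast=10: a[fast]=0, fast++
slow=1 fast=11: a[fast]=0, fast++
slow=1 fast=12: a[fast]=0, fast++
slow=1 fast=13: a[fast]=8≠0 swap→a[1]=8, slow++,fast++
slow=2 fast=14: a[fast]=0, fast++
slow=2 fast=15: a[fast]=0, fast++

slow=2, fast=16, a=[9, 8, 0, 0, 0, 0, 0, 0, 0, 0, 0, 0, 0, 0, 0, 0, 0, 8, 0, 6]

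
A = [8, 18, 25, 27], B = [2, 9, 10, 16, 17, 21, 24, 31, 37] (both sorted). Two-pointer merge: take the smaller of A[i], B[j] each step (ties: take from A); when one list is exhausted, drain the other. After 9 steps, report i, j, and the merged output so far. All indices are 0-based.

i=0 j=0: A[i]=8>B[j]=2 take 2, j++
i=0 j=1: A[i]=8<=B[j]=9 take 8, i++
i=1 j=1: A[i]=18>B[j]=9 take 9, j++
i=1 j=2: A[i]=18>B[j]=10 take 10, j++
i=1 j=3: A[i]=18>B[j]=16 take 16, j++
i=1 j=4: A[i]=18>B[j]=17 take 17, j++
i=1 j=5: A[i]=18<=B[j]=21 take 18, i++
i=2 j=5: A[i]=25>B[j]=21 take 21, j++
i=2 j=6: A[i]=25>B[j]=24 take 24, j++

i=2, j=7, merged so far=[2, 8, 9, 10, 16, 17, 18, 21, 24]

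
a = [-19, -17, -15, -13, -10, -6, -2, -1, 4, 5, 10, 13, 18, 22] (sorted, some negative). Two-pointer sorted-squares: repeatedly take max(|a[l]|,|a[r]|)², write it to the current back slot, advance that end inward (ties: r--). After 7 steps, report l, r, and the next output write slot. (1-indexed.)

l=5, r=11, next write slot=7

l=1 r=14: |-19|<=|22| out[14]=484, r--
l=1 r=13: |-19|>|18| out[13]=361, l++
l=2 r=13: |-17|<=|18| out[12]=324, r--
l=2 r=12: |-17|>|13| out[11]=289, l++
l=3 r=12: |-15|>|13| out[10]=225, l++
l=4 r=12: |-13|<=|13| out[9]=169, r--
l=4 r=11: |-13|>|10| out[8]=169, l++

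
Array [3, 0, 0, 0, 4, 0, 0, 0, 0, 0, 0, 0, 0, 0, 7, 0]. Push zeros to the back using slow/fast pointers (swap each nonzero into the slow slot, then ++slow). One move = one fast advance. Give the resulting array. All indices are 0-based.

[3, 4, 7, 0, 0, 0, 0, 0, 0, 0, 0, 0, 0, 0, 0, 0]

slow=0 fast=0: a[fast]=3≠0 swap→a[0]=3, slow++,fast++
slow=1 fast=1: a[fast]=0, fast++
slow=1 fast=2: a[fast]=0, fast++
slow=1 fast=3: a[fast]=0, fast++
slow=1 fast=4: a[fast]=4≠0 swap→a[1]=4, slow++,fast++
slow=2 fast=5: a[fast]=0, fast++
slow=2 fast=6: a[fast]=0, fast++
slow=2 fast=7: a[fast]=0, fast++
slow=2 fast=8: a[fast]=0, fast++
slow=2 fast=9: a[fast]=0, fast++
slow=2 fast=10: a[fast]=0, fast++
slow=2 fast=11: a[fast]=0, fast++
slow=2 fast=12: a[fast]=0, fast++
slow=2 fast=13: a[fast]=0, fast++
slow=2 fast=14: a[fast]=7≠0 swap→a[2]=7, slow++,fast++
slow=3 fast=15: a[fast]=0, fast++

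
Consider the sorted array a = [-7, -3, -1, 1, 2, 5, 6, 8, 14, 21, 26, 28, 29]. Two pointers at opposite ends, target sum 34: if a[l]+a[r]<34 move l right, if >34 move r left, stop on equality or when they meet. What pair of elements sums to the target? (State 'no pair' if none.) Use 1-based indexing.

(5, 29)

[1,13] -7+29=22 <34 → l++
[2,13] -3+29=26 <34 → l++
[3,13] -1+29=28 <34 → l++
[4,13] 1+29=30 <34 → l++
[5,13] 2+29=31 <34 → l++
[6,13] 5+29=34 → found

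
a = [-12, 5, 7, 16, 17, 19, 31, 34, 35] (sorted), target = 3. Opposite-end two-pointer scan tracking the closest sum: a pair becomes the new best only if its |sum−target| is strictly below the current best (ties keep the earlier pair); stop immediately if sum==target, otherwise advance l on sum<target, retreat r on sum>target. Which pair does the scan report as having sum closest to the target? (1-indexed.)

l=1 r=9: -12+35=23 d=20 *, r--
l=1 r=8: -12+34=22 d=19 *, r--
l=1 r=7: -12+31=19 d=16 *, r--
l=1 r=6: -12+19=7 d=4 *, r--
l=1 r=5: -12+17=5 d=2 *, r--
l=1 r=4: -12+16=4 d=1 *, r--
l=1 r=3: -12+7=-5 d=8, l++
l=2 r=3: 5+7=12 d=9, r--

pair (-12, 16) with sum 4 (|Δ|=1)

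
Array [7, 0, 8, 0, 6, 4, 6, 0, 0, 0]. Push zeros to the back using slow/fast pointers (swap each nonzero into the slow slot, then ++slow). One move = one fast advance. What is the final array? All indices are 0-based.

slow=0 fast=0: a[fast]=7≠0 swap→a[0]=7, slow++,fast++
slow=1 fast=1: a[fast]=0, fast++
slow=1 fast=2: a[fast]=8≠0 swap→a[1]=8, slow++,fast++
slow=2 fast=3: a[fast]=0, fast++
slow=2 fast=4: a[fast]=6≠0 swap→a[2]=6, slow++,fast++
slow=3 fast=5: a[fast]=4≠0 swap→a[3]=4, slow++,fast++
slow=4 fast=6: a[fast]=6≠0 swap→a[4]=6, slow++,fast++
slow=5 fast=7: a[fast]=0, fast++
slow=5 fast=8: a[fast]=0, fast++
slow=5 fast=9: a[fast]=0, fast++

[7, 8, 6, 4, 6, 0, 0, 0, 0, 0]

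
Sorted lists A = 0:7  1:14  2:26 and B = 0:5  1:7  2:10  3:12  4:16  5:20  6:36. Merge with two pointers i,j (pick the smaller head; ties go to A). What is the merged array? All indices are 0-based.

[5, 7, 7, 10, 12, 14, 16, 20, 26, 36]

i=0 j=0: A[i]=7>B[j]=5 take 5, j++
i=0 j=1: A[i]=7<=B[j]=7 take 7, i++
i=1 j=1: A[i]=14>B[j]=7 take 7, j++
i=1 j=2: A[i]=14>B[j]=10 take 10, j++
i=1 j=3: A[i]=14>B[j]=12 take 12, j++
i=1 j=4: A[i]=14<=B[j]=16 take 14, i++
i=2 j=4: A[i]=26>B[j]=16 take 16, j++
i=2 j=5: A[i]=26>B[j]=20 take 20, j++
i=2 j=6: A[i]=26<=B[j]=36 take 26, i++
i=3 j=6: A done, take B[j]=36, j++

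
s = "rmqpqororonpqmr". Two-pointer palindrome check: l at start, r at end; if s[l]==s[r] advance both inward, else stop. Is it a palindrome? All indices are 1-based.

[1,15] 'r'=='r' → l++,r--
[2,14] 'm'=='m' → l++,r--
[3,13] 'q'=='q' → l++,r--
[4,12] 'p'=='p' → l++,r--
[5,11] 'q'!='n' → stop

not a palindrome (mismatch at 5,11)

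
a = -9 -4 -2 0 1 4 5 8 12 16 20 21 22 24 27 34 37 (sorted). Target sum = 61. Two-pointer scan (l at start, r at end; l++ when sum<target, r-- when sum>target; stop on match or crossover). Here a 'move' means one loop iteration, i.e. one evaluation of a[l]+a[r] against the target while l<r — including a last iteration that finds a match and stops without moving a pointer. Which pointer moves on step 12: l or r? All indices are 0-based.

l=0 r=16: -9+37=28 <61, l++
l=1 r=16: -4+37=33 <61, l++
l=2 r=16: -2+37=35 <61, l++
l=3 r=16: 0+37=37 <61, l++
l=4 r=16: 1+37=38 <61, l++
l=5 r=16: 4+37=41 <61, l++
l=6 r=16: 5+37=42 <61, l++
l=7 r=16: 8+37=45 <61, l++
l=8 r=16: 12+37=49 <61, l++
l=9 r=16: 16+37=53 <61, l++
l=10 r=16: 20+37=57 <61, l++
l=11 r=16: 21+37=58 <61, l++

l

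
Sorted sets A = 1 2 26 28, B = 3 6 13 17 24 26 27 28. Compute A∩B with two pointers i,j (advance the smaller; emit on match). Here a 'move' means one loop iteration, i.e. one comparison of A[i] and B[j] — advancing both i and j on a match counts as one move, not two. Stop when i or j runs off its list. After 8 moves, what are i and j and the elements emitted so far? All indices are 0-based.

i=3, j=6, emitted=[26]

i=0 j=0: 1<3, i++
i=1 j=0: 2<3, i++
i=2 j=0: 26>3, j++
i=2 j=1: 26>6, j++
i=2 j=2: 26>13, j++
i=2 j=3: 26>17, j++
i=2 j=4: 26>24, j++
i=2 j=5: 26==26 emit, i++,j++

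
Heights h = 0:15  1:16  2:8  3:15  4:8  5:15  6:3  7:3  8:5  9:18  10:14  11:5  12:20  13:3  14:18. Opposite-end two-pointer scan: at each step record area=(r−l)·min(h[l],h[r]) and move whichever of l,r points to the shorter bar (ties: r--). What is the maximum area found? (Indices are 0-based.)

max area = 210

[0,14] min(15,18)*14=210 best=210 * → l++
[1,14] min(16,18)*13=208 best=210 → l++
[2,14] min(8,18)*12=96 best=210 → l++
[3,14] min(15,18)*11=165 best=210 → l++
[4,14] min(8,18)*10=80 best=210 → l++
[5,14] min(15,18)*9=135 best=210 → l++
[6,14] min(3,18)*8=24 best=210 → l++
[7,14] min(3,18)*7=21 best=210 → l++
[8,14] min(5,18)*6=30 best=210 → l++
[9,14] min(18,18)*5=90 best=210 → r--
[9,13] min(18,3)*4=12 best=210 → r--
[9,12] min(18,20)*3=54 best=210 → l++
[10,12] min(14,20)*2=28 best=210 → l++
[11,12] min(5,20)*1=5 best=210 → l++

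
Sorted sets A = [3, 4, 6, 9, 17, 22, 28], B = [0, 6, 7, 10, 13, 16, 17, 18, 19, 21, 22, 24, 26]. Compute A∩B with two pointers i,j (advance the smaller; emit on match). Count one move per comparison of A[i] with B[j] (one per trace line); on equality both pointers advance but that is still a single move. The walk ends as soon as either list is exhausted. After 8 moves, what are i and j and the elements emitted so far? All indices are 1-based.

i=5, j=6, emitted=[6]

[i=1,j=1] 3>0 → j++
[i=1,j=2] 3<6 → i++
[i=2,j=2] 4<6 → i++
[i=3,j=2] 6==6 emit → i++,j++
[i=4,j=3] 9>7 → j++
[i=4,j=4] 9<10 → i++
[i=5,j=4] 17>10 → j++
[i=5,j=5] 17>13 → j++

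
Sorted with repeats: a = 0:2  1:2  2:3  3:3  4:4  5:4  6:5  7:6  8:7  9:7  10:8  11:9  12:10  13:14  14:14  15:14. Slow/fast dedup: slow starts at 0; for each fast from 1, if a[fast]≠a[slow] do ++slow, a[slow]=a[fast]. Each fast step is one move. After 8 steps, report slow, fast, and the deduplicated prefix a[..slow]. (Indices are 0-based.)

slow=0 fast=1: a[fast]=2=a[slow] dup, fast++
slow=0 fast=2: a[fast]=3≠a[slow]=2 write a[1]=3, slow++,fast++
slow=1 fast=3: a[fast]=3=a[slow] dup, fast++
slow=1 fast=4: a[fast]=4≠a[slow]=3 write a[2]=4, slow++,fast++
slow=2 fast=5: a[fast]=4=a[slow] dup, fast++
slow=2 fast=6: a[fast]=5≠a[slow]=4 write a[3]=5, slow++,fast++
slow=3 fast=7: a[fast]=6≠a[slow]=5 write a[4]=6, slow++,fast++
slow=4 fast=8: a[fast]=7≠a[slow]=6 write a[5]=7, slow++,fast++

slow=5, fast=9, prefix=[2, 3, 4, 5, 6, 7]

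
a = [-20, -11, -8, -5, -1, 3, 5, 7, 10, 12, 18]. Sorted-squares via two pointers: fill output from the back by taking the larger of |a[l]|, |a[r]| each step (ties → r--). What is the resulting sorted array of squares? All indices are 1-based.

l=1 r=11: |-20|>|18| out[11]=400, l++
l=2 r=11: |-11|<=|18| out[10]=324, r--
l=2 r=10: |-11|<=|12| out[9]=144, r--
l=2 r=9: |-11|>|10| out[8]=121, l++
l=3 r=9: |-8|<=|10| out[7]=100, r--
l=3 r=8: |-8|>|7| out[6]=64, l++
l=4 r=8: |-5|<=|7| out[5]=49, r--
l=4 r=7: |-5|<=|5| out[4]=25, r--
l=4 r=6: |-5|>|3| out[3]=25, l++
l=5 r=6: |-1|<=|3| out[2]=9, r--
l=5 r=5: |-1|<=|-1| out[1]=1, r--

[1, 9, 25, 25, 49, 64, 100, 121, 144, 324, 400]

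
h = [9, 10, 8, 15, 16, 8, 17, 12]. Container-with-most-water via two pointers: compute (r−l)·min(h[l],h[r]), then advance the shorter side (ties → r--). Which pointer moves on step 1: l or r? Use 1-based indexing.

l

l=1 r=8: min(9,12)*7=63 best=63 *, l++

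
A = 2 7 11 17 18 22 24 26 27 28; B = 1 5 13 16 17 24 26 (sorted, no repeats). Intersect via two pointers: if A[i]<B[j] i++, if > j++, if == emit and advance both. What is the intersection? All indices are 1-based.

intersection = [17, 24, 26]

i=1 j=1: 2>1, j++
i=1 j=2: 2<5, i++
i=2 j=2: 7>5, j++
i=2 j=3: 7<13, i++
i=3 j=3: 11<13, i++
i=4 j=3: 17>13, j++
i=4 j=4: 17>16, j++
i=4 j=5: 17==17 emit, i++,j++
i=5 j=6: 18<24, i++
i=6 j=6: 22<24, i++
i=7 j=6: 24==24 emit, i++,j++
i=8 j=7: 26==26 emit, i++,j++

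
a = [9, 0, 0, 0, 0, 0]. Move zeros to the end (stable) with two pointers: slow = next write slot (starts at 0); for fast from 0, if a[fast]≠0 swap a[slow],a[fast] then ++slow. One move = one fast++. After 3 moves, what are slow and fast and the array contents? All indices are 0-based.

slow=0 fast=0: a[fast]=9≠0 swap→a[0]=9, slow++,fast++
slow=1 fast=1: a[fast]=0, fast++
slow=1 fast=2: a[fast]=0, fast++

slow=1, fast=3, a=[9, 0, 0, 0, 0, 0]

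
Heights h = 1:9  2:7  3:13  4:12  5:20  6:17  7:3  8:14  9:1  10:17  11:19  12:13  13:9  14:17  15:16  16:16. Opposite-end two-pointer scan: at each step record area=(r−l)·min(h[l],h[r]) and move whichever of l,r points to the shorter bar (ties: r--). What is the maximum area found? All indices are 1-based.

[1,16] min(9,16)*15=135 best=135 * → l++
[2,16] min(7,16)*14=98 best=135 → l++
[3,16] min(13,16)*13=169 best=169 * → l++
[4,16] min(12,16)*12=144 best=169 → l++
[5,16] min(20,16)*11=176 best=176 * → r--
[5,15] min(20,16)*10=160 best=176 → r--
[5,14] min(20,17)*9=153 best=176 → r--
[5,13] min(20,9)*8=72 best=176 → r--
[5,12] min(20,13)*7=91 best=176 → r--
[5,11] min(20,19)*6=114 best=176 → r--
[5,10] min(20,17)*5=85 best=176 → r--
[5,9] min(20,1)*4=4 best=176 → r--
[5,8] min(20,14)*3=42 best=176 → r--
[5,7] min(20,3)*2=6 best=176 → r--
[5,6] min(20,17)*1=17 best=176 → r--

max area = 176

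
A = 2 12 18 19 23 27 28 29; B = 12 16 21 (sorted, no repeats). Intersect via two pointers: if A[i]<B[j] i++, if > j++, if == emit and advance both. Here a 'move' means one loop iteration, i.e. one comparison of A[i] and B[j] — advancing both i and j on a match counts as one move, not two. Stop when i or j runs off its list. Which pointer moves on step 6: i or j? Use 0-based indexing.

i=0 j=0: 2<12, i++
i=1 j=0: 12==12 emit, i++,j++
i=2 j=1: 18>16, j++
i=2 j=2: 18<21, i++
i=3 j=2: 19<21, i++
i=4 j=2: 23>21, j++

j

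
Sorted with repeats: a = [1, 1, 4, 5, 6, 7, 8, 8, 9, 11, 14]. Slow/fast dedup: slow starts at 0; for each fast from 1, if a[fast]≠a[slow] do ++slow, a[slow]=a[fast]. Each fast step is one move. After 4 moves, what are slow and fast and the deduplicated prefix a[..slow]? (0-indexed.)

(s=0,f=1) a[fast]=1=a[slow] dup → fast++
(s=0,f=2) a[fast]=4≠a[slow]=1 write a[1]=4 → slow++,fast++
(s=1,f=3) a[fast]=5≠a[slow]=4 write a[2]=5 → slow++,fast++
(s=2,f=4) a[fast]=6≠a[slow]=5 write a[3]=6 → slow++,fast++

slow=3, fast=5, prefix=[1, 4, 5, 6]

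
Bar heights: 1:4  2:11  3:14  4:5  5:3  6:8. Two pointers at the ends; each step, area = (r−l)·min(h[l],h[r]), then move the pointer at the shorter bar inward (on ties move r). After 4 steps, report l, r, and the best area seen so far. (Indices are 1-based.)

l=1 r=6: min(4,8)*5=20 best=20 *, l++
l=2 r=6: min(11,8)*4=32 best=32 *, r--
l=2 r=5: min(11,3)*3=9 best=32, r--
l=2 r=4: min(11,5)*2=10 best=32, r--

l=2, r=3, best area=32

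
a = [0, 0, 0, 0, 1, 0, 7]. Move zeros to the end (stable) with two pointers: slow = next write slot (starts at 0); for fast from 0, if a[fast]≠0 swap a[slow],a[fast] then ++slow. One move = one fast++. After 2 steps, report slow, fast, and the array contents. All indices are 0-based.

slow=0, fast=2, a=[0, 0, 0, 0, 1, 0, 7]

(s=0,f=0) a[fast]=0 → fast++
(s=0,f=1) a[fast]=0 → fast++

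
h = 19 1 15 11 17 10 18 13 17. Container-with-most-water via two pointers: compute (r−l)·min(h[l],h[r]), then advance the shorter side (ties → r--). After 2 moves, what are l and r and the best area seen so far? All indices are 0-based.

l=0, r=6, best area=136

[0,8] min(19,17)*8=136 best=136 * → r--
[0,7] min(19,13)*7=91 best=136 → r--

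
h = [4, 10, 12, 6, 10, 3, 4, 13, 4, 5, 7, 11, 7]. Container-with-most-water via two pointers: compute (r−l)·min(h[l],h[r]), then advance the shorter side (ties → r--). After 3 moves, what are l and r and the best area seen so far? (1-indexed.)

l=3, r=12, best area=100

[1,13] min(4,7)*12=48 best=48 * → l++
[2,13] min(10,7)*11=77 best=77 * → r--
[2,12] min(10,11)*10=100 best=100 * → l++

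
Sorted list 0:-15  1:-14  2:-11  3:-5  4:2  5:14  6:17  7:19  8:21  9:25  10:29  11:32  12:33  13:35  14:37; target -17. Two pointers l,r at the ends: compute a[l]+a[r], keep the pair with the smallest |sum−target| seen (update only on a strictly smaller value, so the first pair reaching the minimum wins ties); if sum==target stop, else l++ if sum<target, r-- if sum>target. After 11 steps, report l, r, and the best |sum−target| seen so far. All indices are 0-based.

l=0, r=3, best |Δ|=4

[0,14] -15+37=22 d=39 * → r--
[0,13] -15+35=20 d=37 * → r--
[0,12] -15+33=18 d=35 * → r--
[0,11] -15+32=17 d=34 * → r--
[0,10] -15+29=14 d=31 * → r--
[0,9] -15+25=10 d=27 * → r--
[0,8] -15+21=6 d=23 * → r--
[0,7] -15+19=4 d=21 * → r--
[0,6] -15+17=2 d=19 * → r--
[0,5] -15+14=-1 d=16 * → r--
[0,4] -15+2=-13 d=4 * → r--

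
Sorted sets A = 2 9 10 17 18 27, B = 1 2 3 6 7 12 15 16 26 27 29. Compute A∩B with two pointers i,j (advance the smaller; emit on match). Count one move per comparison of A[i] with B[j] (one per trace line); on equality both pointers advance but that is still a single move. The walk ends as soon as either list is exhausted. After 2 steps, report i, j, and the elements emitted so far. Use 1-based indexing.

i=1 j=1: 2>1, j++
i=1 j=2: 2==2 emit, i++,j++

i=2, j=3, emitted=[2]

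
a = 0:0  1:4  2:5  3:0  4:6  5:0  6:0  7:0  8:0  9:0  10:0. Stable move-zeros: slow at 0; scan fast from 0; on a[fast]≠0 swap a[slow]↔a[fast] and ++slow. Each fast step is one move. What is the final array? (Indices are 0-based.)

[4, 5, 6, 0, 0, 0, 0, 0, 0, 0, 0]

slow=0 fast=0: a[fast]=0, fast++
slow=0 fast=1: a[fast]=4≠0 swap→a[0]=4, slow++,fast++
slow=1 fast=2: a[fast]=5≠0 swap→a[1]=5, slow++,fast++
slow=2 fast=3: a[fast]=0, fast++
slow=2 fast=4: a[fast]=6≠0 swap→a[2]=6, slow++,fast++
slow=3 fast=5: a[fast]=0, fast++
slow=3 fast=6: a[fast]=0, fast++
slow=3 fast=7: a[fast]=0, fast++
slow=3 fast=8: a[fast]=0, fast++
slow=3 fast=9: a[fast]=0, fast++
slow=3 fast=10: a[fast]=0, fast++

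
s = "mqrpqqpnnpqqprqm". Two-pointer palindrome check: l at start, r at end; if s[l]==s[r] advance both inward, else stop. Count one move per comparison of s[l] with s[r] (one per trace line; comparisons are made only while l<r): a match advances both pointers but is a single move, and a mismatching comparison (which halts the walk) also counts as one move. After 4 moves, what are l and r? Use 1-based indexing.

l=5, r=12

l=1 r=16: 'm'=='m', l++,r--
l=2 r=15: 'q'=='q', l++,r--
l=3 r=14: 'r'=='r', l++,r--
l=4 r=13: 'p'=='p', l++,r--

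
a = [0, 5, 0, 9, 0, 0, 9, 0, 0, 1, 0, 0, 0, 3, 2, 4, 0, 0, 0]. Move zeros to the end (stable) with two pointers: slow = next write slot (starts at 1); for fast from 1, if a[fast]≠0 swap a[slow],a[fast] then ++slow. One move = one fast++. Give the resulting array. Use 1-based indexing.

slow=1 fast=1: a[fast]=0, fast++
slow=1 fast=2: a[fast]=5≠0 swap→a[1]=5, slow++,fast++
slow=2 fast=3: a[fast]=0, fast++
slow=2 fast=4: a[fast]=9≠0 swap→a[2]=9, slow++,fast++
slow=3 fast=5: a[fast]=0, fast++
slow=3 fast=6: a[fast]=0, fast++
slow=3 fast=7: a[fast]=9≠0 swap→a[3]=9, slow++,fast++
slow=4 fast=8: a[fast]=0, fast++
slow=4 fast=9: a[fast]=0, fast++
slow=4 fast=10: a[fast]=1≠0 swap→a[4]=1, slow++,fast++
slow=5 fast=11: a[fast]=0, fast++
slow=5 fast=12: a[fast]=0, fast++
slow=5 fast=13: a[fast]=0, fast++
slow=5 fast=14: a[fast]=3≠0 swap→a[5]=3, slow++,fast++
slow=6 fast=15: a[fast]=2≠0 swap→a[6]=2, slow++,fast++
slow=7 fast=16: a[fast]=4≠0 swap→a[7]=4, slow++,fast++
slow=8 fast=17: a[fast]=0, fast++
slow=8 fast=18: a[fast]=0, fast++
slow=8 fast=19: a[fast]=0, fast++

[5, 9, 9, 1, 3, 2, 4, 0, 0, 0, 0, 0, 0, 0, 0, 0, 0, 0, 0]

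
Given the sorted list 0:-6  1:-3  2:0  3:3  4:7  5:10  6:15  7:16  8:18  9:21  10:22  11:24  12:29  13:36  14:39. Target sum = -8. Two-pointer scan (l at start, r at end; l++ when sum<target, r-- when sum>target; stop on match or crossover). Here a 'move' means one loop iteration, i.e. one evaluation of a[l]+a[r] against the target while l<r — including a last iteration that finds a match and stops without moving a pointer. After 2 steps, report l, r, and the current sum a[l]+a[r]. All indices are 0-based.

l=0, r=12, sum=23

[0,14] -6+39=33 >-8 → r--
[0,13] -6+36=30 >-8 → r--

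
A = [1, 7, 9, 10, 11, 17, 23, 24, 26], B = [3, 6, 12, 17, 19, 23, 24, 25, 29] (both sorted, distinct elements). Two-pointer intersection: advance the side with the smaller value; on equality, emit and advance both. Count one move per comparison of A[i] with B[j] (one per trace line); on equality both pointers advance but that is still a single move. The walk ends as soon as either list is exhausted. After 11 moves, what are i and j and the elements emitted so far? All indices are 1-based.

i=8, j=7, emitted=[17, 23]

[i=1,j=1] 1<3 → i++
[i=2,j=1] 7>3 → j++
[i=2,j=2] 7>6 → j++
[i=2,j=3] 7<12 → i++
[i=3,j=3] 9<12 → i++
[i=4,j=3] 10<12 → i++
[i=5,j=3] 11<12 → i++
[i=6,j=3] 17>12 → j++
[i=6,j=4] 17==17 emit → i++,j++
[i=7,j=5] 23>19 → j++
[i=7,j=6] 23==23 emit → i++,j++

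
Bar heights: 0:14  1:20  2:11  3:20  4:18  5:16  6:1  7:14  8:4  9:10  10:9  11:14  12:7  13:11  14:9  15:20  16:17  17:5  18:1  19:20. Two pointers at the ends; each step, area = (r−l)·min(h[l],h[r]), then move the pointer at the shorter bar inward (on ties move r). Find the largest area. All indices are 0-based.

max area = 360

[0,19] min(14,20)*19=266 best=266 * → l++
[1,19] min(20,20)*18=360 best=360 * → r--
[1,18] min(20,1)*17=17 best=360 → r--
[1,17] min(20,5)*16=80 best=360 → r--
[1,16] min(20,17)*15=255 best=360 → r--
[1,15] min(20,20)*14=280 best=360 → r--
[1,14] min(20,9)*13=117 best=360 → r--
[1,13] min(20,11)*12=132 best=360 → r--
[1,12] min(20,7)*11=77 best=360 → r--
[1,11] min(20,14)*10=140 best=360 → r--
[1,10] min(20,9)*9=81 best=360 → r--
[1,9] min(20,10)*8=80 best=360 → r--
[1,8] min(20,4)*7=28 best=360 → r--
[1,7] min(20,14)*6=84 best=360 → r--
[1,6] min(20,1)*5=5 best=360 → r--
[1,5] min(20,16)*4=64 best=360 → r--
[1,4] min(20,18)*3=54 best=360 → r--
[1,3] min(20,20)*2=40 best=360 → r--
[1,2] min(20,11)*1=11 best=360 → r--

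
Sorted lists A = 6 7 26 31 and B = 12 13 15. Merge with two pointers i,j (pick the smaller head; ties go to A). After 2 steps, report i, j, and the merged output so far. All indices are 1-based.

i=1 j=1: A[i]=6<=B[j]=12 take 6, i++
i=2 j=1: A[i]=7<=B[j]=12 take 7, i++

i=3, j=1, merged so far=[6, 7]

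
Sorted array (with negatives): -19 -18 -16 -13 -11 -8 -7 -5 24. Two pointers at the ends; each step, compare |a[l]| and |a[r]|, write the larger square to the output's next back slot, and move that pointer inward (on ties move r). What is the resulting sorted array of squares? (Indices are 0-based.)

[25, 49, 64, 121, 169, 256, 324, 361, 576]

l=0 r=8: |-19|<=|24| out[8]=576, r--
l=0 r=7: |-19|>|-5| out[7]=361, l++
l=1 r=7: |-18|>|-5| out[6]=324, l++
l=2 r=7: |-16|>|-5| out[5]=256, l++
l=3 r=7: |-13|>|-5| out[4]=169, l++
l=4 r=7: |-11|>|-5| out[3]=121, l++
l=5 r=7: |-8|>|-5| out[2]=64, l++
l=6 r=7: |-7|>|-5| out[1]=49, l++
l=7 r=7: |-5|<=|-5| out[0]=25, r--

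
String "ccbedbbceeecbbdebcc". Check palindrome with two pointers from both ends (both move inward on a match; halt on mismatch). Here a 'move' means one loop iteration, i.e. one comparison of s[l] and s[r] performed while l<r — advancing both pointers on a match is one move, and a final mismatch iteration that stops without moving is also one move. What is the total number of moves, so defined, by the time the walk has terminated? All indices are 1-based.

9 moves

[1,19] 'c'=='c' → l++,r--
[2,18] 'c'=='c' → l++,r--
[3,17] 'b'=='b' → l++,r--
[4,16] 'e'=='e' → l++,r--
[5,15] 'd'=='d' → l++,r--
[6,14] 'b'=='b' → l++,r--
[7,13] 'b'=='b' → l++,r--
[8,12] 'c'=='c' → l++,r--
[9,11] 'e'=='e' → l++,r--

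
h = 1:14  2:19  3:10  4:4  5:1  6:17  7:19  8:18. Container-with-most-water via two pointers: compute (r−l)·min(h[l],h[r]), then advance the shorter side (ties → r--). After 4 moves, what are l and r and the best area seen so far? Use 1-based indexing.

l=2, r=5, best area=108

[1,8] min(14,18)*7=98 best=98 * → l++
[2,8] min(19,18)*6=108 best=108 * → r--
[2,7] min(19,19)*5=95 best=108 → r--
[2,6] min(19,17)*4=68 best=108 → r--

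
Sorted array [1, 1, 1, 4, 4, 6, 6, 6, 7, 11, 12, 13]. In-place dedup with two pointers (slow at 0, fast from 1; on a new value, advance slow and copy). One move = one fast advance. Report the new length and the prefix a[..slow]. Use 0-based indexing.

slow=0 fast=1: a[fast]=1=a[slow] dup, fast++
slow=0 fast=2: a[fast]=1=a[slow] dup, fast++
slow=0 fast=3: a[fast]=4≠a[slow]=1 write a[1]=4, slow++,fast++
slow=1 fast=4: a[fast]=4=a[slow] dup, fast++
slow=1 fast=5: a[fast]=6≠a[slow]=4 write a[2]=6, slow++,fast++
slow=2 fast=6: a[fast]=6=a[slow] dup, fast++
slow=2 fast=7: a[fast]=6=a[slow] dup, fast++
slow=2 fast=8: a[fast]=7≠a[slow]=6 write a[3]=7, slow++,fast++
slow=3 fast=9: a[fast]=11≠a[slow]=7 write a[4]=11, slow++,fast++
slow=4 fast=10: a[fast]=12≠a[slow]=11 write a[5]=12, slow++,fast++
slow=5 fast=11: a[fast]=13≠a[slow]=12 write a[6]=13, slow++,fast++

length 7; prefix = [1, 4, 6, 7, 11, 12, 13]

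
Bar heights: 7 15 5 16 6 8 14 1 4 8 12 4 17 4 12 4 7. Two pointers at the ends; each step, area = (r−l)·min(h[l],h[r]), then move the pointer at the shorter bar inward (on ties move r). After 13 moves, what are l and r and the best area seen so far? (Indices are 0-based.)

[0,16] min(7,7)*16=112 best=112 * → r--
[0,15] min(7,4)*15=60 best=112 → r--
[0,14] min(7,12)*14=98 best=112 → l++
[1,14] min(15,12)*13=156 best=156 * → r--
[1,13] min(15,4)*12=48 best=156 → r--
[1,12] min(15,17)*11=165 best=165 * → l++
[2,12] min(5,17)*10=50 best=165 → l++
[3,12] min(16,17)*9=144 best=165 → l++
[4,12] min(6,17)*8=48 best=165 → l++
[5,12] min(8,17)*7=56 best=165 → l++
[6,12] min(14,17)*6=84 best=165 → l++
[7,12] min(1,17)*5=5 best=165 → l++
[8,12] min(4,17)*4=16 best=165 → l++

l=9, r=12, best area=165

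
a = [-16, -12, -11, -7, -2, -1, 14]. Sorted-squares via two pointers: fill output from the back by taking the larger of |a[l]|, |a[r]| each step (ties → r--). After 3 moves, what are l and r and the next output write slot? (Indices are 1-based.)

[1,7] |-16|>|14| out[7]=256 → l++
[2,7] |-12|<=|14| out[6]=196 → r--
[2,6] |-12|>|-1| out[5]=144 → l++

l=3, r=6, next write slot=4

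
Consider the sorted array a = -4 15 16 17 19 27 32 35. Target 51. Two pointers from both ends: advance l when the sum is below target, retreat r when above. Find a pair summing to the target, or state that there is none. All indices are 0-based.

[0,7] -4+35=31 <51 → l++
[1,7] 15+35=50 <51 → l++
[2,7] 16+35=51 → found

(16, 35)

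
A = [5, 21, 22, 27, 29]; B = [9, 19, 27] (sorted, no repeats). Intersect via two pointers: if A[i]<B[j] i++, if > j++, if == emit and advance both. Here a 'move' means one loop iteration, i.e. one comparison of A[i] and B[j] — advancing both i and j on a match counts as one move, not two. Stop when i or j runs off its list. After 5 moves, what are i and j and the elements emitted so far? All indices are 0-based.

i=0 j=0: 5<9, i++
i=1 j=0: 21>9, j++
i=1 j=1: 21>19, j++
i=1 j=2: 21<27, i++
i=2 j=2: 22<27, i++

i=3, j=2, emitted=[]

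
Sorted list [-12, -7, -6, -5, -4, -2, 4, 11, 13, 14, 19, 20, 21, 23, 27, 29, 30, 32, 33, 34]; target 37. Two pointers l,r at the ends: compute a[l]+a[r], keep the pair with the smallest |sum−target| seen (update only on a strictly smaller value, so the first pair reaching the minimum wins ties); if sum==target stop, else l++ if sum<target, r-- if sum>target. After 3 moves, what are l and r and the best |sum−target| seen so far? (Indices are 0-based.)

l=3, r=19, best |Δ|=9

l=0 r=19: -12+34=22 d=15 *, l++
l=1 r=19: -7+34=27 d=10 *, l++
l=2 r=19: -6+34=28 d=9 *, l++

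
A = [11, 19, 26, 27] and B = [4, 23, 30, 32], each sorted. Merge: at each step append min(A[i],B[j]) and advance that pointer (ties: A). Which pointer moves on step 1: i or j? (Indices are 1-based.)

j

[i=1,j=1] A[i]=11>B[j]=4 take 4 → j++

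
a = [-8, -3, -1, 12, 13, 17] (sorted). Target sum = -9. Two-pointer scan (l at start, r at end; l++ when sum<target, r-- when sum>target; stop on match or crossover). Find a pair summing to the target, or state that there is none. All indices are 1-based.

[1,6] -8+17=9 >-9 → r--
[1,5] -8+13=5 >-9 → r--
[1,4] -8+12=4 >-9 → r--
[1,3] -8+-1=-9 → found

(-8, -1)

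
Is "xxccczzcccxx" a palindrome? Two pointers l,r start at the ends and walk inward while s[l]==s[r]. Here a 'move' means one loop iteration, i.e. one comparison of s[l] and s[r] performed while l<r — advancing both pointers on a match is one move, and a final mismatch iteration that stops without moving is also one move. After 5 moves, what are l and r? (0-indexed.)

l=0 r=11: 'x'=='x', l++,r--
l=1 r=10: 'x'=='x', l++,r--
l=2 r=9: 'c'=='c', l++,r--
l=3 r=8: 'c'=='c', l++,r--
l=4 r=7: 'c'=='c', l++,r--

l=5, r=6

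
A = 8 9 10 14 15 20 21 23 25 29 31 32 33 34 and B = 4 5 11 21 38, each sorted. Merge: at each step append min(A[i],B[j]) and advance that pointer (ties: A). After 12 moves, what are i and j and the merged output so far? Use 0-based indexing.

[i=0,j=0] A[i]=8>B[j]=4 take 4 → j++
[i=0,j=1] A[i]=8>B[j]=5 take 5 → j++
[i=0,j=2] A[i]=8<=B[j]=11 take 8 → i++
[i=1,j=2] A[i]=9<=B[j]=11 take 9 → i++
[i=2,j=2] A[i]=10<=B[j]=11 take 10 → i++
[i=3,j=2] A[i]=14>B[j]=11 take 11 → j++
[i=3,j=3] A[i]=14<=B[j]=21 take 14 → i++
[i=4,j=3] A[i]=15<=B[j]=21 take 15 → i++
[i=5,j=3] A[i]=20<=B[j]=21 take 20 → i++
[i=6,j=3] A[i]=21<=B[j]=21 take 21 → i++
[i=7,j=3] A[i]=23>B[j]=21 take 21 → j++
[i=7,j=4] A[i]=23<=B[j]=38 take 23 → i++

i=8, j=4, merged so far=[4, 5, 8, 9, 10, 11, 14, 15, 20, 21, 21, 23]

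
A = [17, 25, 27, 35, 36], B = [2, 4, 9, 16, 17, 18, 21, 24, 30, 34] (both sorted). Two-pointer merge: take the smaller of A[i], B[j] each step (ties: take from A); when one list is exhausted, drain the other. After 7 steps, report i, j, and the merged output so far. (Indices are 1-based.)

[i=1,j=1] A[i]=17>B[j]=2 take 2 → j++
[i=1,j=2] A[i]=17>B[j]=4 take 4 → j++
[i=1,j=3] A[i]=17>B[j]=9 take 9 → j++
[i=1,j=4] A[i]=17>B[j]=16 take 16 → j++
[i=1,j=5] A[i]=17<=B[j]=17 take 17 → i++
[i=2,j=5] A[i]=25>B[j]=17 take 17 → j++
[i=2,j=6] A[i]=25>B[j]=18 take 18 → j++

i=2, j=7, merged so far=[2, 4, 9, 16, 17, 17, 18]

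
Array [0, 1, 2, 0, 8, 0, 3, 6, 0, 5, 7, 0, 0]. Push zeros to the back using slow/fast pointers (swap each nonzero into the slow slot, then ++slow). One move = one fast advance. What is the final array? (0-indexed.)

[1, 2, 8, 3, 6, 5, 7, 0, 0, 0, 0, 0, 0]

slow=0 fast=0: a[fast]=0, fast++
slow=0 fast=1: a[fast]=1≠0 swap→a[0]=1, slow++,fast++
slow=1 fast=2: a[fast]=2≠0 swap→a[1]=2, slow++,fast++
slow=2 fast=3: a[fast]=0, fast++
slow=2 fast=4: a[fast]=8≠0 swap→a[2]=8, slow++,fast++
slow=3 fast=5: a[fast]=0, fast++
slow=3 fast=6: a[fast]=3≠0 swap→a[3]=3, slow++,fast++
slow=4 fast=7: a[fast]=6≠0 swap→a[4]=6, slow++,fast++
slow=5 fast=8: a[fast]=0, fast++
slow=5 fast=9: a[fast]=5≠0 swap→a[5]=5, slow++,fast++
slow=6 fast=10: a[fast]=7≠0 swap→a[6]=7, slow++,fast++
slow=7 fast=11: a[fast]=0, fast++
slow=7 fast=12: a[fast]=0, fast++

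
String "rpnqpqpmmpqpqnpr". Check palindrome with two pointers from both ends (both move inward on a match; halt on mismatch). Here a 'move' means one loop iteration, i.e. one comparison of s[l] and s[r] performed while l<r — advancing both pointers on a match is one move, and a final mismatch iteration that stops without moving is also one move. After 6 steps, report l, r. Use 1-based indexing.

l=7, r=10

[1,16] 'r'=='r' → l++,r--
[2,15] 'p'=='p' → l++,r--
[3,14] 'n'=='n' → l++,r--
[4,13] 'q'=='q' → l++,r--
[5,12] 'p'=='p' → l++,r--
[6,11] 'q'=='q' → l++,r--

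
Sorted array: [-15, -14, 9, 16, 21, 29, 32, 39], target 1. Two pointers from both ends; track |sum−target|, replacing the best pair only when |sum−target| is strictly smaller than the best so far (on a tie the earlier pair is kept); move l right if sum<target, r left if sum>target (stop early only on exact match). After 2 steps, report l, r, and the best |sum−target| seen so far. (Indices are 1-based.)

l=1 r=8: -15+39=24 d=23 *, r--
l=1 r=7: -15+32=17 d=16 *, r--

l=1, r=6, best |Δ|=16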